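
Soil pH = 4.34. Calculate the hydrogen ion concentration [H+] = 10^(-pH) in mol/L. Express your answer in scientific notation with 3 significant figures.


Step 1: [H+] = 10^(-pH)
Step 2: [H+] = 10^(-4.34)
Step 3: [H+] = 4.57e-05 mol/L

4.57e-05


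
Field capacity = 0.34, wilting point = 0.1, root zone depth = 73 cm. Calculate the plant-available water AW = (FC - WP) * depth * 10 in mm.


Step 1: Available water = (FC - WP) * depth * 10
Step 2: AW = (0.34 - 0.1) * 73 * 10
Step 3: AW = 0.24 * 73 * 10
Step 4: AW = 175.2 mm

175.2


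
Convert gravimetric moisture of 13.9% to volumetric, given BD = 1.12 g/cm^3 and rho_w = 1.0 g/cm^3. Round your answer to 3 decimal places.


Step 1: theta = (w / 100) * BD / rho_w
Step 2: theta = (13.9 / 100) * 1.12 / 1.0
Step 3: theta = 0.139 * 1.12
Step 4: theta = 0.156

0.156


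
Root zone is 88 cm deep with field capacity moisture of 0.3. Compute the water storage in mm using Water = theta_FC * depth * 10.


Step 1: Water (mm) = theta_FC * depth (cm) * 10
Step 2: Water = 0.3 * 88 * 10
Step 3: Water = 264.0 mm

264.0


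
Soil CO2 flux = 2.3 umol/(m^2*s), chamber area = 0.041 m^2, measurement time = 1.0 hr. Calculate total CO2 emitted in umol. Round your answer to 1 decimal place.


Step 1: Convert time to seconds: 1.0 hr * 3600 = 3600.0 s
Step 2: Total = flux * area * time_s
Step 3: Total = 2.3 * 0.041 * 3600.0
Step 4: Total = 339.5 umol

339.5


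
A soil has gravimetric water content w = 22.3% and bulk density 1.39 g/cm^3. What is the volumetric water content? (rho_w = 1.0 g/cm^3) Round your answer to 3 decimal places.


Step 1: theta = (w / 100) * BD / rho_w
Step 2: theta = (22.3 / 100) * 1.39 / 1.0
Step 3: theta = 0.223 * 1.39
Step 4: theta = 0.31

0.31


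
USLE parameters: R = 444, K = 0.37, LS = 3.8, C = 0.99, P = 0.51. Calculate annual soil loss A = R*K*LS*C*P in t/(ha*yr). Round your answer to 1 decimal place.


Step 1: A = R * K * LS * C * P
Step 2: R * K = 444 * 0.37 = 164.28
Step 3: (R*K) * LS = 164.28 * 3.8 = 624.264
Step 4: * C * P = 624.264 * 0.99 * 0.51 = 315.2
Step 5: A = 315.2 t/(ha*yr)

315.2


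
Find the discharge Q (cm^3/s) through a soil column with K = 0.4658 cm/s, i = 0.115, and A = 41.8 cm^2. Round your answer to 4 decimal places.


Step 1: Apply Darcy's law: Q = K * i * A
Step 2: Q = 0.4658 * 0.115 * 41.8
Step 3: Q = 2.2391 cm^3/s

2.2391


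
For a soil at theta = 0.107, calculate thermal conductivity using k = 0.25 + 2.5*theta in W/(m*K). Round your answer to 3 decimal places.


Step 1: k = 0.25 + 2.5 * theta
Step 2: k = 0.25 + 2.5 * 0.107
Step 3: k = 0.25 + 0.268
Step 4: k = 0.518 W/(m*K)

0.518


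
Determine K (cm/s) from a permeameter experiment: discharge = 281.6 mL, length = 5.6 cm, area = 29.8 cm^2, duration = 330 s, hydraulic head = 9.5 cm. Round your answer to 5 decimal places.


Step 1: K = Q * L / (A * t * h)
Step 2: Numerator = 281.6 * 5.6 = 1576.96
Step 3: Denominator = 29.8 * 330 * 9.5 = 93423.0
Step 4: K = 1576.96 / 93423.0 = 0.01688 cm/s

0.01688


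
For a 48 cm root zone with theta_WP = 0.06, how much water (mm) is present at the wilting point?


Step 1: Water (mm) = theta_WP * depth * 10
Step 2: Water = 0.06 * 48 * 10
Step 3: Water = 28.8 mm

28.8


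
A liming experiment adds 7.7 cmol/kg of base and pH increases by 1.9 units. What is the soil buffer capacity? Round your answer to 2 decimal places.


Step 1: BC = change in base / change in pH
Step 2: BC = 7.7 / 1.9
Step 3: BC = 4.05 cmol/(kg*pH unit)

4.05


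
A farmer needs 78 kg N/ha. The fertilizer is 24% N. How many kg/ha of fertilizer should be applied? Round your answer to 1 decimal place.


Step 1: Fertilizer rate = target N / (N content / 100)
Step 2: Rate = 78 / (24 / 100)
Step 3: Rate = 78 / 0.24
Step 4: Rate = 325.0 kg/ha

325.0


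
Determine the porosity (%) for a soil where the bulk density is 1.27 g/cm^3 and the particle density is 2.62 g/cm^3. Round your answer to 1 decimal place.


Step 1: Formula: n = 100 * (1 - BD / PD)
Step 2: n = 100 * (1 - 1.27 / 2.62)
Step 3: n = 100 * (1 - 0.48473)
Step 4: n = 51.5%

51.5


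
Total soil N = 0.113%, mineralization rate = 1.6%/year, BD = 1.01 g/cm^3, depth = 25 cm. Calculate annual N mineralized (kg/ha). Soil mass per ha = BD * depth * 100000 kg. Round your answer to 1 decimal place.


Step 1: Soil mass per ha = BD * depth * 100000 = 1.01 * 25 * 100000 = 2525000 kg
Step 2: Total N pool = soil mass * N%/100 = 2525000 * 0.113/100 = 2853.25 kg/ha
Step 3: N mineralized = N pool * rate%/100 = 2853.25 * 1.6/100 = 45.7 kg/ha/yr

45.7


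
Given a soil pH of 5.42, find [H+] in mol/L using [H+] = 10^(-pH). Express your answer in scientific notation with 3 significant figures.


Step 1: [H+] = 10^(-pH)
Step 2: [H+] = 10^(-5.42)
Step 3: [H+] = 3.80e-06 mol/L

3.80e-06


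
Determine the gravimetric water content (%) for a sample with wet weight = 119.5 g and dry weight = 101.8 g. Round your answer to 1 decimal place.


Step 1: Water mass = wet - dry = 119.5 - 101.8 = 17.7 g
Step 2: w = 100 * water mass / dry mass
Step 3: w = 100 * 17.7 / 101.8 = 17.4%

17.4


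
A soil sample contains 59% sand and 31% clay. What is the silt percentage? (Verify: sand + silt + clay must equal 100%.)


Step 1: sand + silt + clay = 100%
Step 2: silt = 100 - sand - clay
Step 3: silt = 100 - 59 - 31
Step 4: silt = 10%

10


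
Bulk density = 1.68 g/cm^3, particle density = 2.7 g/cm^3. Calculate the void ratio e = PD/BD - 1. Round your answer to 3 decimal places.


Step 1: e = PD / BD - 1
Step 2: e = 2.7 / 1.68 - 1
Step 3: e = 1.60714 - 1
Step 4: e = 0.607

0.607


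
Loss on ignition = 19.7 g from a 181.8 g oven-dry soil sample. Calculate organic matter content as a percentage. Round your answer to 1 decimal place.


Step 1: OM% = 100 * LOI / sample mass
Step 2: OM = 100 * 19.7 / 181.8
Step 3: OM = 10.8%

10.8


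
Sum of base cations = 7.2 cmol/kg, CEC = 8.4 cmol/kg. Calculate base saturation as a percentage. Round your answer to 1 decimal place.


Step 1: BS = 100 * (sum of bases) / CEC
Step 2: BS = 100 * 7.2 / 8.4
Step 3: BS = 85.7%

85.7


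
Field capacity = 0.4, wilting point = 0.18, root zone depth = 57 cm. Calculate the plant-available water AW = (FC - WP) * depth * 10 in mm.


Step 1: Available water = (FC - WP) * depth * 10
Step 2: AW = (0.4 - 0.18) * 57 * 10
Step 3: AW = 0.22 * 57 * 10
Step 4: AW = 125.4 mm

125.4


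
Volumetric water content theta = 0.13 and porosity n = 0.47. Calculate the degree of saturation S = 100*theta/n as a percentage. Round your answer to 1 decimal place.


Step 1: S = 100 * theta_v / n
Step 2: S = 100 * 0.13 / 0.47
Step 3: S = 27.7%

27.7


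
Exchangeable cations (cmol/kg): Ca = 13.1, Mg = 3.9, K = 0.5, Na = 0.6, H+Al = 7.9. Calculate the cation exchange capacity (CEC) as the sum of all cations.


Step 1: CEC = Ca + Mg + K + Na + (H+Al)
Step 2: CEC = 13.1 + 3.9 + 0.5 + 0.6 + 7.9
Step 3: CEC = 26.0 cmol/kg

26.0


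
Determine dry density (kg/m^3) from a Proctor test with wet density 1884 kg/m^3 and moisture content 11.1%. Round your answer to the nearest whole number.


Step 1: Dry density = wet density / (1 + w/100)
Step 2: Dry density = 1884 / (1 + 11.1/100)
Step 3: Dry density = 1884 / 1.111
Step 4: Dry density = 1696 kg/m^3

1696


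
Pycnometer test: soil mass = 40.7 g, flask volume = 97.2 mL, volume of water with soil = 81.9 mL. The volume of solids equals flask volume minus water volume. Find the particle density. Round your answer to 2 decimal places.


Step 1: Volume of solids = flask volume - water volume with soil
Step 2: V_solids = 97.2 - 81.9 = 15.3 mL
Step 3: Particle density = mass / V_solids = 40.7 / 15.3 = 2.66 g/cm^3

2.66


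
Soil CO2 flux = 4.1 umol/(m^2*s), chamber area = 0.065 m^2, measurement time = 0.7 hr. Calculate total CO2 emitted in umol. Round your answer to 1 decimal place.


Step 1: Convert time to seconds: 0.7 hr * 3600 = 2520.0 s
Step 2: Total = flux * area * time_s
Step 3: Total = 4.1 * 0.065 * 2520.0
Step 4: Total = 671.6 umol

671.6


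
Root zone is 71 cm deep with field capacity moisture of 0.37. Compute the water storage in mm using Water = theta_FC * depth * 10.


Step 1: Water (mm) = theta_FC * depth (cm) * 10
Step 2: Water = 0.37 * 71 * 10
Step 3: Water = 262.7 mm

262.7


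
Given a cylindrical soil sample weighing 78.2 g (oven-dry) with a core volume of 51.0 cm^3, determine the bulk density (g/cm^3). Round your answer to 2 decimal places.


Step 1: Identify the formula: BD = dry mass / volume
Step 2: Substitute values: BD = 78.2 / 51.0
Step 3: BD = 1.53 g/cm^3

1.53


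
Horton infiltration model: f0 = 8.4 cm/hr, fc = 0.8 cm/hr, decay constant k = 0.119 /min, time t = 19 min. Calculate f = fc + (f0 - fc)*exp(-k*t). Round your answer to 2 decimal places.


Step 1: f = fc + (f0 - fc) * exp(-k * t)
Step 2: exp(-0.119 * 19) = 0.104246
Step 3: f = 0.8 + (8.4 - 0.8) * 0.104246
Step 4: f = 0.8 + 7.6 * 0.104246
Step 5: f = 1.59 cm/hr

1.59


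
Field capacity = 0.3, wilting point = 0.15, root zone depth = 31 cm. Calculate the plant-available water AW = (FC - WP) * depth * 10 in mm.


Step 1: Available water = (FC - WP) * depth * 10
Step 2: AW = (0.3 - 0.15) * 31 * 10
Step 3: AW = 0.15 * 31 * 10
Step 4: AW = 46.5 mm

46.5


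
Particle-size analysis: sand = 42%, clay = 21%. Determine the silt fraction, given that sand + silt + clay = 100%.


Step 1: sand + silt + clay = 100%
Step 2: silt = 100 - sand - clay
Step 3: silt = 100 - 42 - 21
Step 4: silt = 37%

37


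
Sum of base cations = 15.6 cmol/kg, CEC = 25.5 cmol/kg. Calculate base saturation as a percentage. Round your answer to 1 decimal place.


Step 1: BS = 100 * (sum of bases) / CEC
Step 2: BS = 100 * 15.6 / 25.5
Step 3: BS = 61.2%

61.2


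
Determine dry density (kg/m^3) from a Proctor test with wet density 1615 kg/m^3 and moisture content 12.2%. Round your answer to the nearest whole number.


Step 1: Dry density = wet density / (1 + w/100)
Step 2: Dry density = 1615 / (1 + 12.2/100)
Step 3: Dry density = 1615 / 1.122
Step 4: Dry density = 1439 kg/m^3

1439


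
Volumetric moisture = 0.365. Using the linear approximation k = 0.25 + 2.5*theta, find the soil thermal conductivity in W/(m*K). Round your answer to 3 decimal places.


Step 1: k = 0.25 + 2.5 * theta
Step 2: k = 0.25 + 2.5 * 0.365
Step 3: k = 0.25 + 0.913
Step 4: k = 1.163 W/(m*K)

1.163


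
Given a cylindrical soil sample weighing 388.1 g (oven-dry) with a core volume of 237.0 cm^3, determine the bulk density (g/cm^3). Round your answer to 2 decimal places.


Step 1: Identify the formula: BD = dry mass / volume
Step 2: Substitute values: BD = 388.1 / 237.0
Step 3: BD = 1.64 g/cm^3

1.64


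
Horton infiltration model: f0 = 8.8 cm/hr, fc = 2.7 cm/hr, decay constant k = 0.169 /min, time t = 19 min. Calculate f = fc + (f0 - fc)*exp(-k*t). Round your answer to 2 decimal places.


Step 1: f = fc + (f0 - fc) * exp(-k * t)
Step 2: exp(-0.169 * 19) = 0.040316
Step 3: f = 2.7 + (8.8 - 2.7) * 0.040316
Step 4: f = 2.7 + 6.1 * 0.040316
Step 5: f = 2.95 cm/hr

2.95


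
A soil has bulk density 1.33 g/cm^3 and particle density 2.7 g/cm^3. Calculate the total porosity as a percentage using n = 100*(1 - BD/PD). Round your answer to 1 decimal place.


Step 1: Formula: n = 100 * (1 - BD / PD)
Step 2: n = 100 * (1 - 1.33 / 2.7)
Step 3: n = 100 * (1 - 0.49259)
Step 4: n = 50.7%

50.7


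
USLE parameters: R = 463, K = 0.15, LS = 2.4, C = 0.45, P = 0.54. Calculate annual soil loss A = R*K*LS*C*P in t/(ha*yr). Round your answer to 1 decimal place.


Step 1: A = R * K * LS * C * P
Step 2: R * K = 463 * 0.15 = 69.45
Step 3: (R*K) * LS = 69.45 * 2.4 = 166.68
Step 4: * C * P = 166.68 * 0.45 * 0.54 = 40.5
Step 5: A = 40.5 t/(ha*yr)

40.5


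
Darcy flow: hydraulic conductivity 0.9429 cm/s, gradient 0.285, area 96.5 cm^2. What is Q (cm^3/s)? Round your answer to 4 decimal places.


Step 1: Apply Darcy's law: Q = K * i * A
Step 2: Q = 0.9429 * 0.285 * 96.5
Step 3: Q = 25.9321 cm^3/s

25.9321


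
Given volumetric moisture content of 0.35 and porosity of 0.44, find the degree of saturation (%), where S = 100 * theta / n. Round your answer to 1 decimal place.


Step 1: S = 100 * theta_v / n
Step 2: S = 100 * 0.35 / 0.44
Step 3: S = 79.5%

79.5


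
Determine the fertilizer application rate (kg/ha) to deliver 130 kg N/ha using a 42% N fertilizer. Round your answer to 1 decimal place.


Step 1: Fertilizer rate = target N / (N content / 100)
Step 2: Rate = 130 / (42 / 100)
Step 3: Rate = 130 / 0.42
Step 4: Rate = 309.5 kg/ha

309.5


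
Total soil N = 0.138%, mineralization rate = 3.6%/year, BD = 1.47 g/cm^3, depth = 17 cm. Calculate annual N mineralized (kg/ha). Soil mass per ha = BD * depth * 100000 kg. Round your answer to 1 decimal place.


Step 1: Soil mass per ha = BD * depth * 100000 = 1.47 * 17 * 100000 = 2499000 kg
Step 2: Total N pool = soil mass * N%/100 = 2499000 * 0.138/100 = 3448.62 kg/ha
Step 3: N mineralized = N pool * rate%/100 = 3448.62 * 3.6/100 = 124.2 kg/ha/yr

124.2


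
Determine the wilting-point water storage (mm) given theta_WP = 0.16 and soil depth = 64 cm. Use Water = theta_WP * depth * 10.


Step 1: Water (mm) = theta_WP * depth * 10
Step 2: Water = 0.16 * 64 * 10
Step 3: Water = 102.4 mm

102.4


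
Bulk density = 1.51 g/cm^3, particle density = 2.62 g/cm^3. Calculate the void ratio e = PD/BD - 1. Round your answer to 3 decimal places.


Step 1: e = PD / BD - 1
Step 2: e = 2.62 / 1.51 - 1
Step 3: e = 1.7351 - 1
Step 4: e = 0.735

0.735


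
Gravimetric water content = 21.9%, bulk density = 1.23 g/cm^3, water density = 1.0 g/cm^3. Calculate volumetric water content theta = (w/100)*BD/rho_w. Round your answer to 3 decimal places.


Step 1: theta = (w / 100) * BD / rho_w
Step 2: theta = (21.9 / 100) * 1.23 / 1.0
Step 3: theta = 0.219 * 1.23
Step 4: theta = 0.269

0.269


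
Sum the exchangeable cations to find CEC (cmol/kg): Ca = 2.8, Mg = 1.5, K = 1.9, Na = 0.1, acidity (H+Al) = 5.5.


Step 1: CEC = Ca + Mg + K + Na + (H+Al)
Step 2: CEC = 2.8 + 1.5 + 1.9 + 0.1 + 5.5
Step 3: CEC = 11.8 cmol/kg

11.8


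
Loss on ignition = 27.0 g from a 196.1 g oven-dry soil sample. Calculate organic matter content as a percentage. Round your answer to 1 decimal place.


Step 1: OM% = 100 * LOI / sample mass
Step 2: OM = 100 * 27.0 / 196.1
Step 3: OM = 13.8%

13.8


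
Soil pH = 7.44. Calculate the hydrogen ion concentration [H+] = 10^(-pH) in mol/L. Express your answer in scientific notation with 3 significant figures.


Step 1: [H+] = 10^(-pH)
Step 2: [H+] = 10^(-7.44)
Step 3: [H+] = 3.63e-08 mol/L

3.63e-08


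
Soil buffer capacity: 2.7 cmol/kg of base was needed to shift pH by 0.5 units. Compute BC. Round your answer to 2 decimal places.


Step 1: BC = change in base / change in pH
Step 2: BC = 2.7 / 0.5
Step 3: BC = 5.4 cmol/(kg*pH unit)

5.4


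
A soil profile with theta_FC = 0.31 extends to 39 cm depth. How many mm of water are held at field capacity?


Step 1: Water (mm) = theta_FC * depth (cm) * 10
Step 2: Water = 0.31 * 39 * 10
Step 3: Water = 120.9 mm

120.9


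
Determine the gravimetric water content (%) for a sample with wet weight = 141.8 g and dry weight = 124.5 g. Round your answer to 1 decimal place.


Step 1: Water mass = wet - dry = 141.8 - 124.5 = 17.3 g
Step 2: w = 100 * water mass / dry mass
Step 3: w = 100 * 17.3 / 124.5 = 13.9%

13.9


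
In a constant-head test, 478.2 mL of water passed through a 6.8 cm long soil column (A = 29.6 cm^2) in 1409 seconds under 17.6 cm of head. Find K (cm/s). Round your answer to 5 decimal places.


Step 1: K = Q * L / (A * t * h)
Step 2: Numerator = 478.2 * 6.8 = 3251.76
Step 3: Denominator = 29.6 * 1409 * 17.6 = 734032.64
Step 4: K = 3251.76 / 734032.64 = 0.00443 cm/s

0.00443


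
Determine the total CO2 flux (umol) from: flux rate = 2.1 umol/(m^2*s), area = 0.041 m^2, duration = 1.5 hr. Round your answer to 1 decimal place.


Step 1: Convert time to seconds: 1.5 hr * 3600 = 5400.0 s
Step 2: Total = flux * area * time_s
Step 3: Total = 2.1 * 0.041 * 5400.0
Step 4: Total = 464.9 umol

464.9


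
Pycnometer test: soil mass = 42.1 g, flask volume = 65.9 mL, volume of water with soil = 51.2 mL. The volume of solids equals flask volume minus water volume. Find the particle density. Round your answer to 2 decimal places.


Step 1: Volume of solids = flask volume - water volume with soil
Step 2: V_solids = 65.9 - 51.2 = 14.7 mL
Step 3: Particle density = mass / V_solids = 42.1 / 14.7 = 2.86 g/cm^3

2.86


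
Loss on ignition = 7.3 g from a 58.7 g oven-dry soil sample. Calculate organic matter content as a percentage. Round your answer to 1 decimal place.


Step 1: OM% = 100 * LOI / sample mass
Step 2: OM = 100 * 7.3 / 58.7
Step 3: OM = 12.4%

12.4


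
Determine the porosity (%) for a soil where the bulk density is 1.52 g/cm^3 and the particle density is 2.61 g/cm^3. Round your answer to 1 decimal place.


Step 1: Formula: n = 100 * (1 - BD / PD)
Step 2: n = 100 * (1 - 1.52 / 2.61)
Step 3: n = 100 * (1 - 0.58238)
Step 4: n = 41.8%

41.8


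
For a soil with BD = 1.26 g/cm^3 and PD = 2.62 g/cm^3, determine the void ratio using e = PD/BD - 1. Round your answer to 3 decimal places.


Step 1: e = PD / BD - 1
Step 2: e = 2.62 / 1.26 - 1
Step 3: e = 2.07937 - 1
Step 4: e = 1.079

1.079


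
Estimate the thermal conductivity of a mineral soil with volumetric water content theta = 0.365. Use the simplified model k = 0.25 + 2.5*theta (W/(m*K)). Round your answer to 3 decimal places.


Step 1: k = 0.25 + 2.5 * theta
Step 2: k = 0.25 + 2.5 * 0.365
Step 3: k = 0.25 + 0.913
Step 4: k = 1.163 W/(m*K)

1.163


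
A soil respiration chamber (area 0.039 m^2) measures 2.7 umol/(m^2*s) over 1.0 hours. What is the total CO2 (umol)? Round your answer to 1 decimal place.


Step 1: Convert time to seconds: 1.0 hr * 3600 = 3600.0 s
Step 2: Total = flux * area * time_s
Step 3: Total = 2.7 * 0.039 * 3600.0
Step 4: Total = 379.1 umol

379.1


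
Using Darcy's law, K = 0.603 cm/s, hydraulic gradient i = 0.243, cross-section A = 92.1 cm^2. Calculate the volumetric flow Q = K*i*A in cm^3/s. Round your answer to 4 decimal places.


Step 1: Apply Darcy's law: Q = K * i * A
Step 2: Q = 0.603 * 0.243 * 92.1
Step 3: Q = 13.4953 cm^3/s

13.4953


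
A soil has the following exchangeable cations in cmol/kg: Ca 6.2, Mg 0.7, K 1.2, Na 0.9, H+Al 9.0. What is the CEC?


Step 1: CEC = Ca + Mg + K + Na + (H+Al)
Step 2: CEC = 6.2 + 0.7 + 1.2 + 0.9 + 9.0
Step 3: CEC = 18.0 cmol/kg

18.0


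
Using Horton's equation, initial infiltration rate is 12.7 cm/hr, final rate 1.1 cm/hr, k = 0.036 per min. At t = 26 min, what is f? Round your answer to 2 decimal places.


Step 1: f = fc + (f0 - fc) * exp(-k * t)
Step 2: exp(-0.036 * 26) = 0.392193
Step 3: f = 1.1 + (12.7 - 1.1) * 0.392193
Step 4: f = 1.1 + 11.6 * 0.392193
Step 5: f = 5.65 cm/hr

5.65


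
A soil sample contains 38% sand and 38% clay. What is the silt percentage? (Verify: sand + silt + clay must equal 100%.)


Step 1: sand + silt + clay = 100%
Step 2: silt = 100 - sand - clay
Step 3: silt = 100 - 38 - 38
Step 4: silt = 24%

24


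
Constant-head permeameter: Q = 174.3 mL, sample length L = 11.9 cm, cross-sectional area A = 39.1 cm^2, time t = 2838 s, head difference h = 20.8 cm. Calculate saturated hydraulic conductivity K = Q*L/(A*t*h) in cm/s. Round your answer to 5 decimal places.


Step 1: K = Q * L / (A * t * h)
Step 2: Numerator = 174.3 * 11.9 = 2074.17
Step 3: Denominator = 39.1 * 2838 * 20.8 = 2308088.64
Step 4: K = 2074.17 / 2308088.64 = 0.0009 cm/s

0.0009


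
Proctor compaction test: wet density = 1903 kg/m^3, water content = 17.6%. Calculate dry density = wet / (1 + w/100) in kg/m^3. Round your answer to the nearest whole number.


Step 1: Dry density = wet density / (1 + w/100)
Step 2: Dry density = 1903 / (1 + 17.6/100)
Step 3: Dry density = 1903 / 1.176
Step 4: Dry density = 1618 kg/m^3

1618


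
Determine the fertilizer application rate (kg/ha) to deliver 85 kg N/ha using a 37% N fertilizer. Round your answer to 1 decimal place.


Step 1: Fertilizer rate = target N / (N content / 100)
Step 2: Rate = 85 / (37 / 100)
Step 3: Rate = 85 / 0.37
Step 4: Rate = 229.7 kg/ha

229.7


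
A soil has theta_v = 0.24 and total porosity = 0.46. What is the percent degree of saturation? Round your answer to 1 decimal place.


Step 1: S = 100 * theta_v / n
Step 2: S = 100 * 0.24 / 0.46
Step 3: S = 52.2%

52.2


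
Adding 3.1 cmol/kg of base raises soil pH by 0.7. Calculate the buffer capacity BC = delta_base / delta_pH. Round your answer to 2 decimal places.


Step 1: BC = change in base / change in pH
Step 2: BC = 3.1 / 0.7
Step 3: BC = 4.43 cmol/(kg*pH unit)

4.43


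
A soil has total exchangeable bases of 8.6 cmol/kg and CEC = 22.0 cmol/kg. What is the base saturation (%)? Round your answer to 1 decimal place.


Step 1: BS = 100 * (sum of bases) / CEC
Step 2: BS = 100 * 8.6 / 22.0
Step 3: BS = 39.1%

39.1


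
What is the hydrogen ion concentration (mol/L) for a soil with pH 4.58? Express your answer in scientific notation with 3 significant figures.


Step 1: [H+] = 10^(-pH)
Step 2: [H+] = 10^(-4.58)
Step 3: [H+] = 2.63e-05 mol/L

2.63e-05


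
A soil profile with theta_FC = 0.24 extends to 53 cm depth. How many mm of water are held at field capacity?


Step 1: Water (mm) = theta_FC * depth (cm) * 10
Step 2: Water = 0.24 * 53 * 10
Step 3: Water = 127.2 mm

127.2


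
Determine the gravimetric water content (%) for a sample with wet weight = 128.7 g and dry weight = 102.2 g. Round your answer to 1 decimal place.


Step 1: Water mass = wet - dry = 128.7 - 102.2 = 26.5 g
Step 2: w = 100 * water mass / dry mass
Step 3: w = 100 * 26.5 / 102.2 = 25.9%

25.9


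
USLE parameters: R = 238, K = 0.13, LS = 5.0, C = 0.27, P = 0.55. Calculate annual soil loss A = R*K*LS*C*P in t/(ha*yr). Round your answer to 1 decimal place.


Step 1: A = R * K * LS * C * P
Step 2: R * K = 238 * 0.13 = 30.94
Step 3: (R*K) * LS = 30.94 * 5.0 = 154.7
Step 4: * C * P = 154.7 * 0.27 * 0.55 = 23.0
Step 5: A = 23.0 t/(ha*yr)

23.0


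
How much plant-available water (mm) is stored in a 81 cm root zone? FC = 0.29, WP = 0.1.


Step 1: Available water = (FC - WP) * depth * 10
Step 2: AW = (0.29 - 0.1) * 81 * 10
Step 3: AW = 0.19 * 81 * 10
Step 4: AW = 153.9 mm

153.9


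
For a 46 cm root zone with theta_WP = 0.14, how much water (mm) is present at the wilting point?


Step 1: Water (mm) = theta_WP * depth * 10
Step 2: Water = 0.14 * 46 * 10
Step 3: Water = 64.4 mm

64.4


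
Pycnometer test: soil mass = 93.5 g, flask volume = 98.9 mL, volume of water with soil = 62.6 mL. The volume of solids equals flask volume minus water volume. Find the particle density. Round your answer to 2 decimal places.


Step 1: Volume of solids = flask volume - water volume with soil
Step 2: V_solids = 98.9 - 62.6 = 36.3 mL
Step 3: Particle density = mass / V_solids = 93.5 / 36.3 = 2.58 g/cm^3

2.58


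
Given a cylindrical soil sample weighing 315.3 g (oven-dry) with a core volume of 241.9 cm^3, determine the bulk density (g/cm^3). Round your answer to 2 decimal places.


Step 1: Identify the formula: BD = dry mass / volume
Step 2: Substitute values: BD = 315.3 / 241.9
Step 3: BD = 1.3 g/cm^3

1.3


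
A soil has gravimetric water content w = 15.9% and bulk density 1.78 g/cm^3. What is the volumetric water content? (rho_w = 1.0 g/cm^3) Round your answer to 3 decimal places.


Step 1: theta = (w / 100) * BD / rho_w
Step 2: theta = (15.9 / 100) * 1.78 / 1.0
Step 3: theta = 0.159 * 1.78
Step 4: theta = 0.283

0.283


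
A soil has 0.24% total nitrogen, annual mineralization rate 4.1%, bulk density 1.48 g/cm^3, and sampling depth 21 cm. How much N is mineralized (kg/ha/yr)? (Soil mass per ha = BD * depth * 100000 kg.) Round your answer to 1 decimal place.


Step 1: Soil mass per ha = BD * depth * 100000 = 1.48 * 21 * 100000 = 3108000 kg
Step 2: Total N pool = soil mass * N%/100 = 3108000 * 0.24/100 = 7459.2 kg/ha
Step 3: N mineralized = N pool * rate%/100 = 7459.2 * 4.1/100 = 305.8 kg/ha/yr

305.8


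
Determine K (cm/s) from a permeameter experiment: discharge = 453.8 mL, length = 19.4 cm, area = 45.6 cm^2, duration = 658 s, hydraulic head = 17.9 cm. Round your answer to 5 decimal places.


Step 1: K = Q * L / (A * t * h)
Step 2: Numerator = 453.8 * 19.4 = 8803.72
Step 3: Denominator = 45.6 * 658 * 17.9 = 537085.92
Step 4: K = 8803.72 / 537085.92 = 0.01639 cm/s

0.01639


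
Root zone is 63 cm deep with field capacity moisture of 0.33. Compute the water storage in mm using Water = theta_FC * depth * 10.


Step 1: Water (mm) = theta_FC * depth (cm) * 10
Step 2: Water = 0.33 * 63 * 10
Step 3: Water = 207.9 mm

207.9


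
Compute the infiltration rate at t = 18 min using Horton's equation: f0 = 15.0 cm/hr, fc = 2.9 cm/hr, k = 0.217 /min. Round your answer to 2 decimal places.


Step 1: f = fc + (f0 - fc) * exp(-k * t)
Step 2: exp(-0.217 * 18) = 0.020121
Step 3: f = 2.9 + (15.0 - 2.9) * 0.020121
Step 4: f = 2.9 + 12.1 * 0.020121
Step 5: f = 3.14 cm/hr

3.14


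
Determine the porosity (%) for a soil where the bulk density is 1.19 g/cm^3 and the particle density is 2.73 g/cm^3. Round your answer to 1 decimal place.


Step 1: Formula: n = 100 * (1 - BD / PD)
Step 2: n = 100 * (1 - 1.19 / 2.73)
Step 3: n = 100 * (1 - 0.4359)
Step 4: n = 56.4%

56.4


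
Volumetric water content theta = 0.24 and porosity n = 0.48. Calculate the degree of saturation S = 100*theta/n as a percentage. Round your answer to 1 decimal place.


Step 1: S = 100 * theta_v / n
Step 2: S = 100 * 0.24 / 0.48
Step 3: S = 50.0%

50.0


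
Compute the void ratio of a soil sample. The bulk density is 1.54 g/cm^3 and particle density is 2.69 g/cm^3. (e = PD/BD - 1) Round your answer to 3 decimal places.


Step 1: e = PD / BD - 1
Step 2: e = 2.69 / 1.54 - 1
Step 3: e = 1.74675 - 1
Step 4: e = 0.747

0.747


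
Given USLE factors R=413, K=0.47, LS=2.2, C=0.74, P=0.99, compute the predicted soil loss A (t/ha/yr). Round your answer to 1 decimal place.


Step 1: A = R * K * LS * C * P
Step 2: R * K = 413 * 0.47 = 194.11
Step 3: (R*K) * LS = 194.11 * 2.2 = 427.042
Step 4: * C * P = 427.042 * 0.74 * 0.99 = 312.9
Step 5: A = 312.9 t/(ha*yr)

312.9


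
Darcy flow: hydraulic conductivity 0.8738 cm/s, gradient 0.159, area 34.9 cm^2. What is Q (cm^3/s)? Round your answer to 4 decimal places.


Step 1: Apply Darcy's law: Q = K * i * A
Step 2: Q = 0.8738 * 0.159 * 34.9
Step 3: Q = 4.8488 cm^3/s

4.8488


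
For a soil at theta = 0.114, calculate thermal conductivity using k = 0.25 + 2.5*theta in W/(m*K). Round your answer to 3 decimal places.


Step 1: k = 0.25 + 2.5 * theta
Step 2: k = 0.25 + 2.5 * 0.114
Step 3: k = 0.25 + 0.285
Step 4: k = 0.535 W/(m*K)

0.535


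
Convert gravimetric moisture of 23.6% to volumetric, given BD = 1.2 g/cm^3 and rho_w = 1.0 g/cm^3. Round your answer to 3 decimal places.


Step 1: theta = (w / 100) * BD / rho_w
Step 2: theta = (23.6 / 100) * 1.2 / 1.0
Step 3: theta = 0.236 * 1.2
Step 4: theta = 0.283

0.283


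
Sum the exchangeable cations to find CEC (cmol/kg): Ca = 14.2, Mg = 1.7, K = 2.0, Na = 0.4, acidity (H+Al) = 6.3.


Step 1: CEC = Ca + Mg + K + Na + (H+Al)
Step 2: CEC = 14.2 + 1.7 + 2.0 + 0.4 + 6.3
Step 3: CEC = 24.6 cmol/kg

24.6


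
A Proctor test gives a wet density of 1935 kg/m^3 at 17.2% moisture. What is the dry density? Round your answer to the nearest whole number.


Step 1: Dry density = wet density / (1 + w/100)
Step 2: Dry density = 1935 / (1 + 17.2/100)
Step 3: Dry density = 1935 / 1.172
Step 4: Dry density = 1651 kg/m^3

1651


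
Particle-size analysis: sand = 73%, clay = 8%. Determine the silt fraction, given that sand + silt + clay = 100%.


Step 1: sand + silt + clay = 100%
Step 2: silt = 100 - sand - clay
Step 3: silt = 100 - 73 - 8
Step 4: silt = 19%

19


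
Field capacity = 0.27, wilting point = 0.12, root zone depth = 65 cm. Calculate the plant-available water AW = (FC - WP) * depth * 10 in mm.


Step 1: Available water = (FC - WP) * depth * 10
Step 2: AW = (0.27 - 0.12) * 65 * 10
Step 3: AW = 0.15 * 65 * 10
Step 4: AW = 97.5 mm

97.5


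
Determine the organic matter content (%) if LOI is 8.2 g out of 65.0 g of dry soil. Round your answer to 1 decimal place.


Step 1: OM% = 100 * LOI / sample mass
Step 2: OM = 100 * 8.2 / 65.0
Step 3: OM = 12.6%

12.6


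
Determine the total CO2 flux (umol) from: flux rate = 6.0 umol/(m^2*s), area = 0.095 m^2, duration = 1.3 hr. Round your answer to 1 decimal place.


Step 1: Convert time to seconds: 1.3 hr * 3600 = 4680.0 s
Step 2: Total = flux * area * time_s
Step 3: Total = 6.0 * 0.095 * 4680.0
Step 4: Total = 2667.6 umol

2667.6


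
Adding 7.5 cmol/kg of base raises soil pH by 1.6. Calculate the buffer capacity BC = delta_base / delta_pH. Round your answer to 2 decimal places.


Step 1: BC = change in base / change in pH
Step 2: BC = 7.5 / 1.6
Step 3: BC = 4.69 cmol/(kg*pH unit)

4.69


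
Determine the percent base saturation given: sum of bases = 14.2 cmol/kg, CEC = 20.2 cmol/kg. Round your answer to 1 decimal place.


Step 1: BS = 100 * (sum of bases) / CEC
Step 2: BS = 100 * 14.2 / 20.2
Step 3: BS = 70.3%

70.3


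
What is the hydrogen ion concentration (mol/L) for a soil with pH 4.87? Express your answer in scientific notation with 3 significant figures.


Step 1: [H+] = 10^(-pH)
Step 2: [H+] = 10^(-4.87)
Step 3: [H+] = 1.35e-05 mol/L

1.35e-05


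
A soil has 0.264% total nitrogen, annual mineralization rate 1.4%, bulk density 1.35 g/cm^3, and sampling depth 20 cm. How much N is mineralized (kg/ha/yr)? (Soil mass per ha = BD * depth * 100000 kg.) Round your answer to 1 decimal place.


Step 1: Soil mass per ha = BD * depth * 100000 = 1.35 * 20 * 100000 = 2700000 kg
Step 2: Total N pool = soil mass * N%/100 = 2700000 * 0.264/100 = 7128.0 kg/ha
Step 3: N mineralized = N pool * rate%/100 = 7128.0 * 1.4/100 = 99.8 kg/ha/yr

99.8


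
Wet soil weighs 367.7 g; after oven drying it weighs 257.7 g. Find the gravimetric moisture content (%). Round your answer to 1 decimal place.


Step 1: Water mass = wet - dry = 367.7 - 257.7 = 110.0 g
Step 2: w = 100 * water mass / dry mass
Step 3: w = 100 * 110.0 / 257.7 = 42.7%

42.7


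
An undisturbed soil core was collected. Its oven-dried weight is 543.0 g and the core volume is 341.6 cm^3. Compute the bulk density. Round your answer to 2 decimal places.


Step 1: Identify the formula: BD = dry mass / volume
Step 2: Substitute values: BD = 543.0 / 341.6
Step 3: BD = 1.59 g/cm^3

1.59


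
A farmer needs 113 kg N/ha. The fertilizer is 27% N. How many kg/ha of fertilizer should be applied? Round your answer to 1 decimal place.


Step 1: Fertilizer rate = target N / (N content / 100)
Step 2: Rate = 113 / (27 / 100)
Step 3: Rate = 113 / 0.27
Step 4: Rate = 418.5 kg/ha

418.5


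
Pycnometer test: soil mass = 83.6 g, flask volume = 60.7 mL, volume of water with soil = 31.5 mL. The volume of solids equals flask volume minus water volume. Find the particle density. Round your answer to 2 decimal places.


Step 1: Volume of solids = flask volume - water volume with soil
Step 2: V_solids = 60.7 - 31.5 = 29.2 mL
Step 3: Particle density = mass / V_solids = 83.6 / 29.2 = 2.86 g/cm^3

2.86


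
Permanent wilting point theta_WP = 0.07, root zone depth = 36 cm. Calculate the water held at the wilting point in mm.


Step 1: Water (mm) = theta_WP * depth * 10
Step 2: Water = 0.07 * 36 * 10
Step 3: Water = 25.2 mm

25.2


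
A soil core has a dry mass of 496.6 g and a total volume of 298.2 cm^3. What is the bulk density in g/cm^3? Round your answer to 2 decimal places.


Step 1: Identify the formula: BD = dry mass / volume
Step 2: Substitute values: BD = 496.6 / 298.2
Step 3: BD = 1.67 g/cm^3

1.67


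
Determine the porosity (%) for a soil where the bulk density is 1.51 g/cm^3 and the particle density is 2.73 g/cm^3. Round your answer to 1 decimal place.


Step 1: Formula: n = 100 * (1 - BD / PD)
Step 2: n = 100 * (1 - 1.51 / 2.73)
Step 3: n = 100 * (1 - 0.55311)
Step 4: n = 44.7%

44.7


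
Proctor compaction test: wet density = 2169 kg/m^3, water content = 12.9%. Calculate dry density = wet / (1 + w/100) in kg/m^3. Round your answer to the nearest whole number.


Step 1: Dry density = wet density / (1 + w/100)
Step 2: Dry density = 2169 / (1 + 12.9/100)
Step 3: Dry density = 2169 / 1.129
Step 4: Dry density = 1921 kg/m^3

1921


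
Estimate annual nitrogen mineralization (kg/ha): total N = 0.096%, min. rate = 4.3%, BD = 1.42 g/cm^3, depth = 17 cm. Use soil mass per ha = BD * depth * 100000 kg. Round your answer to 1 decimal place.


Step 1: Soil mass per ha = BD * depth * 100000 = 1.42 * 17 * 100000 = 2414000 kg
Step 2: Total N pool = soil mass * N%/100 = 2414000 * 0.096/100 = 2317.44 kg/ha
Step 3: N mineralized = N pool * rate%/100 = 2317.44 * 4.3/100 = 99.6 kg/ha/yr

99.6


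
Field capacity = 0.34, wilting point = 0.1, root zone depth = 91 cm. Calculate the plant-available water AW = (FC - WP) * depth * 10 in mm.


Step 1: Available water = (FC - WP) * depth * 10
Step 2: AW = (0.34 - 0.1) * 91 * 10
Step 3: AW = 0.24 * 91 * 10
Step 4: AW = 218.4 mm

218.4


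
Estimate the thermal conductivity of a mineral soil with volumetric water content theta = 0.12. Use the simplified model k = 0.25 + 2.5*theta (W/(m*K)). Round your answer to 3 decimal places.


Step 1: k = 0.25 + 2.5 * theta
Step 2: k = 0.25 + 2.5 * 0.12
Step 3: k = 0.25 + 0.3
Step 4: k = 0.55 W/(m*K)

0.55


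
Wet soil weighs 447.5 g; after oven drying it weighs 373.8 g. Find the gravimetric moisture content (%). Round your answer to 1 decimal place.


Step 1: Water mass = wet - dry = 447.5 - 373.8 = 73.7 g
Step 2: w = 100 * water mass / dry mass
Step 3: w = 100 * 73.7 / 373.8 = 19.7%

19.7


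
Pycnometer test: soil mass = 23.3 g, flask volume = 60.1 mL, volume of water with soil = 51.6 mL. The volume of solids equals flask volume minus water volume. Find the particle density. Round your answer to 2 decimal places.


Step 1: Volume of solids = flask volume - water volume with soil
Step 2: V_solids = 60.1 - 51.6 = 8.5 mL
Step 3: Particle density = mass / V_solids = 23.3 / 8.5 = 2.74 g/cm^3

2.74


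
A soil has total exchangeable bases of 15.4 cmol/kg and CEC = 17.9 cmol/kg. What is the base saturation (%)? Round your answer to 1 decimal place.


Step 1: BS = 100 * (sum of bases) / CEC
Step 2: BS = 100 * 15.4 / 17.9
Step 3: BS = 86.0%

86.0


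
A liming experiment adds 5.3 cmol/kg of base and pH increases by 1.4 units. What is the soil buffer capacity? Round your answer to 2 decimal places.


Step 1: BC = change in base / change in pH
Step 2: BC = 5.3 / 1.4
Step 3: BC = 3.79 cmol/(kg*pH unit)

3.79


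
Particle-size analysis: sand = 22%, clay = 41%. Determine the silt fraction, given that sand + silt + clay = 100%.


Step 1: sand + silt + clay = 100%
Step 2: silt = 100 - sand - clay
Step 3: silt = 100 - 22 - 41
Step 4: silt = 37%

37


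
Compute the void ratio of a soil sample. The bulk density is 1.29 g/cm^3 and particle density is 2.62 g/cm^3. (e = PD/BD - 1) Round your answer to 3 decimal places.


Step 1: e = PD / BD - 1
Step 2: e = 2.62 / 1.29 - 1
Step 3: e = 2.03101 - 1
Step 4: e = 1.031

1.031


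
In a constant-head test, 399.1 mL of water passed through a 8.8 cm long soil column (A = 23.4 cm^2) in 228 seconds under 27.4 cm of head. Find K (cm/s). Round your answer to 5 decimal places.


Step 1: K = Q * L / (A * t * h)
Step 2: Numerator = 399.1 * 8.8 = 3512.08
Step 3: Denominator = 23.4 * 228 * 27.4 = 146184.48
Step 4: K = 3512.08 / 146184.48 = 0.02402 cm/s

0.02402


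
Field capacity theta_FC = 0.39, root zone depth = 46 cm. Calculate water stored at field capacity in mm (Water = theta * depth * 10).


Step 1: Water (mm) = theta_FC * depth (cm) * 10
Step 2: Water = 0.39 * 46 * 10
Step 3: Water = 179.4 mm

179.4


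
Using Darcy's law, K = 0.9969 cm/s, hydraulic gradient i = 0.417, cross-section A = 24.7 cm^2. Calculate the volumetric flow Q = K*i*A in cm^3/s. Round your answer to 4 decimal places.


Step 1: Apply Darcy's law: Q = K * i * A
Step 2: Q = 0.9969 * 0.417 * 24.7
Step 3: Q = 10.268 cm^3/s

10.268


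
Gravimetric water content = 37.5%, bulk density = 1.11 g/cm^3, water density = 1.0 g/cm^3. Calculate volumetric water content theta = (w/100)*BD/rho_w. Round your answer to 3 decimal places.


Step 1: theta = (w / 100) * BD / rho_w
Step 2: theta = (37.5 / 100) * 1.11 / 1.0
Step 3: theta = 0.375 * 1.11
Step 4: theta = 0.416

0.416


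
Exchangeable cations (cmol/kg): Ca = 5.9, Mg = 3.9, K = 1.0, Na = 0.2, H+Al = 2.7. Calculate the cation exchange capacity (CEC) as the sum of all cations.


Step 1: CEC = Ca + Mg + K + Na + (H+Al)
Step 2: CEC = 5.9 + 3.9 + 1.0 + 0.2 + 2.7
Step 3: CEC = 13.7 cmol/kg

13.7


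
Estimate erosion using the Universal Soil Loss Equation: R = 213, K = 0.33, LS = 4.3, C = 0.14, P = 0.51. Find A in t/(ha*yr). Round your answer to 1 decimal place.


Step 1: A = R * K * LS * C * P
Step 2: R * K = 213 * 0.33 = 70.29
Step 3: (R*K) * LS = 70.29 * 4.3 = 302.247
Step 4: * C * P = 302.247 * 0.14 * 0.51 = 21.6
Step 5: A = 21.6 t/(ha*yr)

21.6


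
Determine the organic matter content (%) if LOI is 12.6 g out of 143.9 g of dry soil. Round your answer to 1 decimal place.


Step 1: OM% = 100 * LOI / sample mass
Step 2: OM = 100 * 12.6 / 143.9
Step 3: OM = 8.8%

8.8


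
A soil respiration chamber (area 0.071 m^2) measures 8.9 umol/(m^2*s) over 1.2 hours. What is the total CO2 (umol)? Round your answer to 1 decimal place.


Step 1: Convert time to seconds: 1.2 hr * 3600 = 4320.0 s
Step 2: Total = flux * area * time_s
Step 3: Total = 8.9 * 0.071 * 4320.0
Step 4: Total = 2729.8 umol

2729.8


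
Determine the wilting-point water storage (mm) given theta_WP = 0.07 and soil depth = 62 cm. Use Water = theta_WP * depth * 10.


Step 1: Water (mm) = theta_WP * depth * 10
Step 2: Water = 0.07 * 62 * 10
Step 3: Water = 43.4 mm

43.4


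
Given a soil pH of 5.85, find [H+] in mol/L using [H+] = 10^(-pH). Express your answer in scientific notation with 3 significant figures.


Step 1: [H+] = 10^(-pH)
Step 2: [H+] = 10^(-5.85)
Step 3: [H+] = 1.41e-06 mol/L

1.41e-06


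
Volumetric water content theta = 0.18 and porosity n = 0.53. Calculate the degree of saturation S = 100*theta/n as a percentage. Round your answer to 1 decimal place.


Step 1: S = 100 * theta_v / n
Step 2: S = 100 * 0.18 / 0.53
Step 3: S = 34.0%

34.0


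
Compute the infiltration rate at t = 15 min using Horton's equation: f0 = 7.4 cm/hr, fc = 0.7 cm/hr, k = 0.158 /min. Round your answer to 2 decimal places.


Step 1: f = fc + (f0 - fc) * exp(-k * t)
Step 2: exp(-0.158 * 15) = 0.093481
Step 3: f = 0.7 + (7.4 - 0.7) * 0.093481
Step 4: f = 0.7 + 6.7 * 0.093481
Step 5: f = 1.33 cm/hr

1.33


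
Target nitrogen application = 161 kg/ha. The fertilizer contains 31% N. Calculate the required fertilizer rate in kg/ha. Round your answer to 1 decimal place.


Step 1: Fertilizer rate = target N / (N content / 100)
Step 2: Rate = 161 / (31 / 100)
Step 3: Rate = 161 / 0.31
Step 4: Rate = 519.4 kg/ha

519.4


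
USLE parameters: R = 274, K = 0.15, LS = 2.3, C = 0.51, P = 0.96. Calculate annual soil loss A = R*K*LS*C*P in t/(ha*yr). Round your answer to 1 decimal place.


Step 1: A = R * K * LS * C * P
Step 2: R * K = 274 * 0.15 = 41.1
Step 3: (R*K) * LS = 41.1 * 2.3 = 94.53
Step 4: * C * P = 94.53 * 0.51 * 0.96 = 46.3
Step 5: A = 46.3 t/(ha*yr)

46.3


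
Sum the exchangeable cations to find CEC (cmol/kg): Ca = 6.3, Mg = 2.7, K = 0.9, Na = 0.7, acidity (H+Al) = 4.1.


Step 1: CEC = Ca + Mg + K + Na + (H+Al)
Step 2: CEC = 6.3 + 2.7 + 0.9 + 0.7 + 4.1
Step 3: CEC = 14.7 cmol/kg

14.7
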